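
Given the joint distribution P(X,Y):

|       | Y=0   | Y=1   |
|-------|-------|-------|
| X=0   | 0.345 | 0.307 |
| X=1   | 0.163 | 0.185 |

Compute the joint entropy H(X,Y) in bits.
1.9297 bits

H(X,Y) = -Σ_{x,y} P(x,y) log₂ P(x,y). Per-cell terms -P(x,y)·log₂P(x,y):
  X=0: 0.5297, 0.5230
  X=1: 0.4266, 0.4504
Sum of the 4 terms: H(X,Y) = 1.9297 bits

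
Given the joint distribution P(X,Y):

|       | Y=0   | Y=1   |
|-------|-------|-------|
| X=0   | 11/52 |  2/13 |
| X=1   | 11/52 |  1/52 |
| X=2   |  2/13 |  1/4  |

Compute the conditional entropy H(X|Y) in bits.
1.4058 bits

H(X|Y) = H(X,Y) - H(Y)

H(X,Y) = -Σ_{x,y} P(x,y) log₂ P(x,y). Per-cell terms -P(x,y)·log₂P(x,y):
  X=0: 0.474059, 0.415452
  X=1: 0.474059, 0.109624
  X=2: 0.415452, 0.500000
Sum of the 6 terms: H(X,Y) = 2.38865 bits

Marginal of Y (column sums):
  P(Y=0) = 11/52 + 11/52 + 2/13 = 15/26
  P(Y=1) = 2/13 + 1/52 + 1/4 = 11/26
H(Y) = -[(15/26)·log₂(15/26) + (11/26)·log₂(11/26)]
  = 0.457817 + 0.525042 = 0.98286 bits

H(X|Y) = H(X,Y) - H(Y) = 2.38865 - 0.98286 = 1.4058 bits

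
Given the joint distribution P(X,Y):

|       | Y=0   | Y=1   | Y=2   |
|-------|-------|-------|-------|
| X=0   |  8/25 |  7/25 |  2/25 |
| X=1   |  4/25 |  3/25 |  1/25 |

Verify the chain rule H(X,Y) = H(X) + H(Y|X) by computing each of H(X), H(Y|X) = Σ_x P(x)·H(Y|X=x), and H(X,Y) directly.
H(X) = 0.9044 bits, H(Y|X) = 1.4032 bits, H(X,Y) = 2.3076 bits

Marginal of X (row sums):
  P(X=0) = 8/25 + 7/25 + 2/25 = 17/25
  P(X=1) = 4/25 + 3/25 + 1/25 = 8/25
H(X) = -[(17/25)·log₂(17/25) + (8/25)·log₂(8/25)]
  = 0.37835 + 0.52603 = 0.9044 bits

H(Y|X) = Σ_x P(x)·H(Y|X=x):
  X=0: P(X=0) = 17/25, P(Y|X=0) = (8/17, 7/17, 2/17) → H(Y|X=0) = 1.40208
  X=1: P(X=1) = 8/25, P(Y|X=1) = (1/2, 3/8, 1/8) → H(Y|X=1) = 1.40564
H(Y|X) = (17/25)·1.40208 + (8/25)·1.40564 = 1.4032 bits

H(X,Y) = -Σ_{x,y} P(x,y) log₂ P(x,y). Per-cell terms -P(x,y)·log₂P(x,y):
  X=0: 0.52603, 0.51422, 0.29151
  X=1: 0.42302, 0.36707, 0.18575
Sum of the 6 terms: H(X,Y) = 2.3076 bits

Chain rule check:
  H(X) + H(Y|X) = 0.9044 + 1.4032 = 2.3076 bits
  H(X,Y) = 2.3076 bits
✓ Chain rule verified.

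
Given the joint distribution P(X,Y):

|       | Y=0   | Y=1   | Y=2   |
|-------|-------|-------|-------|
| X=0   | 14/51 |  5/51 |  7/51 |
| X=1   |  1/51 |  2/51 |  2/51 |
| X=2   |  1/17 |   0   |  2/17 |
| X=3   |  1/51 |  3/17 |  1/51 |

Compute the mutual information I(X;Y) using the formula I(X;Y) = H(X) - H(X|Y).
0.3439 bits

I(X;Y) = H(X) - H(X|Y)

Marginal of X (row sums):
  P(X=0) = 14/51 + 5/51 + 7/51 = 26/51
  P(X=1) = 1/51 + 2/51 + 2/51 = 5/51
  P(X=2) = 1/17 + 0 + 2/17 = 3/17
  P(X=3) = 1/51 + 3/17 + 1/51 = 11/51
H(X) = -[(26/51)·log₂(26/51) + (5/51)·log₂(5/51) + (3/17)·log₂(3/17) + (11/51)·log₂(11/51)]
  = 0.49552 + 0.32848 + 0.44162 + 0.47731 = 1.74293 bits

Marginal of Y (column sums):
  P(Y=0) = 14/51 + 1/51 + 1/17 + 1/51 = 19/51
  P(Y=1) = 5/51 + 2/51 + 0 + 3/17 = 16/51
  P(Y=2) = 7/51 + 2/51 + 2/17 + 1/51 = 16/51
H(X|Y) = Σ_y P(y)·H(X|Y=y):
  Y=0: P(Y=0) = 19/51, P(X|Y=0) = (14/19, 1/19, 3/19, 1/19) → H(X|Y=0) = 1.19225
  Y=1: P(Y=1) = 16/51, P(X|Y=1) = (5/16, 1/8, 0, 9/16) → H(X|Y=1) = 1.36631
  Y=2: P(Y=2) = 16/51, P(X|Y=2) = (7/16, 1/8, 3/8, 1/16) → H(X|Y=2) = 1.67742
H(X|Y) = (19/51)·1.19225 + (16/51)·1.36631 + (16/51)·1.67742 = 1.39907 bits

I(X;Y) = H(X) - H(X|Y) = 1.74293 - 1.39907 = 0.3439 bits

Cross-check via I(X;Y) = H(X) + H(Y) - H(X,Y): computing H(Y) from the column sums and H(X,Y) from the 12 cells in the same way gives H(Y) = 1.58006 bits and H(X,Y) = 2.97913 bits, so
I(X;Y) = 1.74293 + 1.58006 - 2.97913 = 0.3439 bits ✓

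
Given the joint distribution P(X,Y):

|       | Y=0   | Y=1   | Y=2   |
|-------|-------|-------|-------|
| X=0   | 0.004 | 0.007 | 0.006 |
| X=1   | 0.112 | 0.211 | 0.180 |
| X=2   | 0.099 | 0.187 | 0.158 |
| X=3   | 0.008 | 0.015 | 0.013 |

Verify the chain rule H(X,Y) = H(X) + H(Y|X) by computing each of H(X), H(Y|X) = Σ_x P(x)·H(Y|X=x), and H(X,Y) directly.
H(X) = 1.2913 bits, H(Y|X) = 1.5389 bits, H(X,Y) = 2.8302 bits

Marginal of X (row sums):
  P(X=0) = 0.004 + 0.007 + 0.006 = 0.017
  P(X=1) = 0.112 + 0.211 + 0.180 = 0.503
  P(X=2) = 0.099 + 0.187 + 0.158 = 0.444
  P(X=3) = 0.008 + 0.015 + 0.013 = 0.036
H(X) = -[0.017·log₂(0.017) + 0.503·log₂(0.503) + 0.444·log₂(0.444) + 0.036·log₂(0.036)]
  = 0.09993 + 0.49866 + 0.52009 + 0.17265 = 1.2913 bits

H(Y|X) = Σ_x P(x)·H(Y|X=x):
  X=0: P(X=0) = 0.017, P(Y|X=0) = (4/17, 7/17, 6/17) → H(Y|X=0) = 1.54857
  X=1: P(X=1) = 0.503, P(Y|X=1) = (112/503, 211/503, 180/503) → H(Y|X=1) = 1.53881
  X=2: P(X=2) = 0.444, P(Y|X=2) = (33/148, 187/444, 79/222) → H(Y|X=2) = 1.53862
  X=3: P(X=3) = 0.036, P(Y|X=3) = (2/9, 5/12, 13/36) → H(Y|X=3) = 1.53912
H(Y|X) = 0.017·1.54857 + 0.503·1.53881 + 0.444·1.53862 + 0.036·1.53912 = 1.5389 bits

H(X,Y) = -Σ_{x,y} P(x,y) log₂ P(x,y). Per-cell terms -P(x,y)·log₂P(x,y):
  X=0: 0.03186, 0.05011, 0.04428
  X=1: 0.35374, 0.47363, 0.44531
  X=2: 0.33031, 0.45233, 0.42060
  X=3: 0.05573, 0.09088, 0.08145
Sum of the 12 terms: H(X,Y) = 2.8302 bits

Chain rule check:
  H(X) + H(Y|X) = 1.2913 + 1.5389 = 2.8302 bits
  H(X,Y) = 2.8302 bits
✓ Chain rule verified.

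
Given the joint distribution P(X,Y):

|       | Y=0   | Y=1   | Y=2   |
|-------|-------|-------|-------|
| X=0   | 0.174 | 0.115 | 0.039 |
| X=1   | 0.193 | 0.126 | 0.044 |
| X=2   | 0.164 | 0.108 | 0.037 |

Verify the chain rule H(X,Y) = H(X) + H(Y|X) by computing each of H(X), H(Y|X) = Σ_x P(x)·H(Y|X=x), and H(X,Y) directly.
H(X) = 1.5817 bits, H(Y|X) = 1.3820 bits, H(X,Y) = 2.9637 bits

Marginal of X (row sums):
  P(X=0) = 0.174 + 0.115 + 0.039 = 0.328
  P(X=1) = 0.193 + 0.126 + 0.044 = 0.363
  P(X=2) = 0.164 + 0.108 + 0.037 = 0.309
H(X) = -[0.328·log₂(0.328) + 0.363·log₂(0.363) + 0.309·log₂(0.309)]
  = 0.52750 + 0.53069 + 0.52355 = 1.5817 bits

H(Y|X) = Σ_x P(x)·H(Y|X=x):
  X=0: P(X=0) = 0.328, P(Y|X=0) = (87/164, 115/328, 39/328) → H(Y|X=0) = 1.38062
  X=1: P(X=1) = 0.363, P(Y|X=1) = (193/363, 42/121, 4/33) → H(Y|X=1) = 1.38345
  X=2: P(X=2) = 0.309, P(Y|X=2) = (164/309, 36/103, 37/309) → H(Y|X=2) = 1.38177
H(Y|X) = 0.328·1.38062 + 0.363·1.38345 + 0.309·1.38177 = 1.3820 bits

H(X,Y) = -Σ_{x,y} P(x,y) log₂ P(x,y). Per-cell terms -P(x,y)·log₂P(x,y):
  X=0: 0.43897, 0.35883, 0.18253
  X=1: 0.45805, 0.37655, 0.19828
  X=2: 0.42775, 0.34678, 0.17598
Sum of the 9 terms: H(X,Y) = 2.9637 bits

Chain rule check:
  H(X) + H(Y|X) = 1.5817 + 1.3820 = 2.9637 bits
  H(X,Y) = 2.9637 bits
✓ Chain rule verified.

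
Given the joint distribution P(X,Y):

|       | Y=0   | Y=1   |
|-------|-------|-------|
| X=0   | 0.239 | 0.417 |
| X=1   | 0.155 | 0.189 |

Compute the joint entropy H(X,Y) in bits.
1.8909 bits

H(X,Y) = -Σ_{x,y} P(x,y) log₂ P(x,y). Per-cell terms -P(x,y)·log₂P(x,y):
  X=0: 0.4935, 0.5262
  X=1: 0.4169, 0.4543
Sum of the 4 terms: H(X,Y) = 1.8909 bits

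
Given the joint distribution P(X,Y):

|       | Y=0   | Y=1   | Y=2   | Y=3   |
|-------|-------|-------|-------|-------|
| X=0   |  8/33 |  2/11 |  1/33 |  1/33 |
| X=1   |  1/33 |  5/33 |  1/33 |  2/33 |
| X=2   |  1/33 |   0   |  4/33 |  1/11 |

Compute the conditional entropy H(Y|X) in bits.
1.5350 bits

H(Y|X) = H(X,Y) - H(X)

H(X,Y) = -Σ_{x,y} P(x,y) log₂ P(x,y). Per-cell terms -P(x,y)·log₂P(x,y):
  X=0: 0.49561, 0.44717, 0.15286, 0.15286
  X=1: 0.15286, 0.41249, 0.15286, 0.24511
  X=2: 0.15286, 0.00000, 0.36902, 0.31449
  (cells with P = 0 contribute 0)
Sum of the 12 terms: H(X,Y) = 3.0482 bits

Marginal of X (row sums):
  P(X=0) = 8/33 + 2/11 + 1/33 + 1/33 = 16/33
  P(X=1) = 1/33 + 5/33 + 1/33 + 2/33 = 3/11
  P(X=2) = 1/33 + 0 + 4/33 + 1/11 = 8/33
H(X) = -[(16/33)·log₂(16/33) + (3/11)·log₂(3/11) + (8/33)·log₂(8/33)]
  = 0.50637 + 0.51122 + 0.49561 = 1.5132 bits

H(Y|X) = H(X,Y) - H(X) = 3.0482 - 1.5132 = 1.5350 bits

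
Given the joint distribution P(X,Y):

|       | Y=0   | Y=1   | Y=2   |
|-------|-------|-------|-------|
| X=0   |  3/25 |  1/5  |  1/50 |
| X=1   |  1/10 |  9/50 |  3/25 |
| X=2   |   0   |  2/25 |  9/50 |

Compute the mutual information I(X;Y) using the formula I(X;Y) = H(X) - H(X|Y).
0.2595 bits

I(X;Y) = H(X) - H(X|Y)

Marginal of X (row sums):
  P(X=0) = 3/25 + 1/5 + 1/50 = 17/50
  P(X=1) = 1/10 + 9/50 + 3/25 = 2/5
  P(X=2) = 0 + 2/25 + 9/50 = 13/50
H(X) = -[(17/50)·log₂(17/50) + (2/5)·log₂(2/5) + (13/50)·log₂(13/50)]
  = 0.52917 + 0.52877 + 0.50529 = 1.56323 bits

Marginal of Y (column sums):
  P(Y=0) = 3/25 + 1/10 + 0 = 11/50
  P(Y=1) = 1/5 + 9/50 + 2/25 = 23/50
  P(Y=2) = 1/50 + 3/25 + 9/50 = 8/25
H(X|Y) = Σ_y P(y)·H(X|Y=y):
  Y=0: P(Y=0) = 11/50, P(X|Y=0) = (6/11, 5/11, 0) → H(X|Y=0) = 0.99403
  Y=1: P(Y=1) = 23/50, P(X|Y=1) = (10/23, 9/23, 4/23) → H(X|Y=1) = 1.49101
  Y=2: P(Y=2) = 8/25, P(X|Y=2) = (1/16, 3/8, 9/16) → H(X|Y=2) = 1.24756
H(X|Y) = (11/50)·0.99403 + (23/50)·1.49101 + (8/25)·1.24756 = 1.30377 bits

I(X;Y) = H(X) - H(X|Y) = 1.56323 - 1.30377 = 0.2595 bits

Cross-check via I(X;Y) = H(X) + H(Y) - H(X,Y): computing H(Y) from the column sums and H(X,Y) from the 9 cells in the same way gives H(Y) = 1.52194 bits and H(X,Y) = 2.82571 bits, so
I(X;Y) = 1.56323 + 1.52194 - 2.82571 = 0.2595 bits ✓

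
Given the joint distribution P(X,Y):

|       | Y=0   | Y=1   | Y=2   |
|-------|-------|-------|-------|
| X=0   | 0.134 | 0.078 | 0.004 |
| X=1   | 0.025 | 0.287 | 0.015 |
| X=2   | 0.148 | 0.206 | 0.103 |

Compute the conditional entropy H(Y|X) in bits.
1.1423 bits

H(Y|X) = H(X,Y) - H(X)

H(X,Y) = -Σ_{x,y} P(x,y) log₂ P(x,y). Per-cell terms -P(x,y)·log₂P(x,y):
  X=0: 0.38856, 0.28707, 0.03186
  X=1: 0.13305, 0.51685, 0.09088
  X=2: 0.40794, 0.46953, 0.33777
Sum of the 9 terms: H(X,Y) = 2.6635 bits

Marginal of X (row sums):
  P(X=0) = 0.134 + 0.078 + 0.004 = 0.216
  P(X=1) = 0.025 + 0.287 + 0.015 = 0.327
  P(X=2) = 0.148 + 0.206 + 0.103 = 0.457
H(X) = -[0.216·log₂(0.216) + 0.327·log₂(0.327) + 0.457·log₂(0.457)]
  = 0.47755 + 0.52733 + 0.51629 = 1.5212 bits

H(Y|X) = H(X,Y) - H(X) = 2.6635 - 1.5212 = 1.1423 bits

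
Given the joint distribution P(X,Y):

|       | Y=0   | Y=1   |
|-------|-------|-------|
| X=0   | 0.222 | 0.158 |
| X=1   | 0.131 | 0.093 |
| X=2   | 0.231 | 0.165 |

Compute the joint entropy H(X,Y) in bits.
2.5227 bits

H(X,Y) = -Σ_{x,y} P(x,y) log₂ P(x,y). Per-cell terms -P(x,y)·log₂P(x,y):
  X=0: 0.48204, 0.42060
  X=1: 0.38414, 0.31868
  X=2: 0.48834, 0.42891
Sum of the 6 terms: H(X,Y) = 2.5227 bits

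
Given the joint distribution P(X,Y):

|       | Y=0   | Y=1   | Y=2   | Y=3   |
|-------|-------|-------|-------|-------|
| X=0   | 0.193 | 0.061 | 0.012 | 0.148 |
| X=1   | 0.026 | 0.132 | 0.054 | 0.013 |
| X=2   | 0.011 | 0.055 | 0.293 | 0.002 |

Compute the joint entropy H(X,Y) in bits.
2.8586 bits

H(X,Y) = -Σ_{x,y} P(x,y) log₂ P(x,y). Per-cell terms -P(x,y)·log₂P(x,y):
  X=0: 0.45805, 0.24614, 0.07657, 0.40794
  X=1: 0.13690, 0.38562, 0.22739, 0.08145
  X=2: 0.07157, 0.23014, 0.51891, 0.01793
Sum of the 12 terms: H(X,Y) = 2.8586 bits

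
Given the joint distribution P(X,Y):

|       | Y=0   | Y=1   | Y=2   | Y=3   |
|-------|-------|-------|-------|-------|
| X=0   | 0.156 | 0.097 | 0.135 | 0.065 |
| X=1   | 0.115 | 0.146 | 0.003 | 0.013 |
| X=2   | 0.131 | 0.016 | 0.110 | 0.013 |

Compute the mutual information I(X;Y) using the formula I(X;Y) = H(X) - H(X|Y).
0.2144 bits

I(X;Y) = H(X) - H(X|Y)

Marginal of X (row sums):
  P(X=0) = 0.156 + 0.097 + 0.135 + 0.065 = 0.453
  P(X=1) = 0.115 + 0.146 + 0.003 + 0.013 = 0.277
  P(X=2) = 0.131 + 0.016 + 0.110 + 0.013 = 0.270
H(X) = -[0.453·log₂(0.453) + 0.277·log₂(0.277) + 0.270·log₂(0.270)]
  = 0.51751 + 0.51302 + 0.51002 = 1.54055 bits

Marginal of Y (column sums):
  P(Y=0) = 0.156 + 0.115 + 0.131 = 0.402
  P(Y=1) = 0.097 + 0.146 + 0.016 = 0.259
  P(Y=2) = 0.135 + 0.003 + 0.110 = 0.248
  P(Y=3) = 0.065 + 0.013 + 0.013 = 0.091
H(X|Y) = Σ_y P(y)·H(X|Y=y):
  Y=0: P(Y=0) = 0.402, P(X|Y=0) = (26/67, 115/402, 131/402) → H(X|Y=0) = 1.57361
  Y=1: P(Y=1) = 0.259, P(X|Y=1) = (97/259, 146/259, 16/259) → H(X|Y=1) = 1.24497
  Y=2: P(Y=2) = 0.248, P(X|Y=2) = (135/248, 3/248, 55/124) → H(X|Y=2) = 1.07486
  Y=3: P(Y=3) = 0.091, P(X|Y=3) = (5/7, 1/7, 1/7) → H(X|Y=3) = 1.14883
H(X|Y) = 0.402·1.57361 + 0.259·1.24497 + 0.248·1.07486 + 0.091·1.14883 = 1.32615 bits

I(X;Y) = H(X) - H(X|Y) = 1.54055 - 1.32615 = 0.2144 bits

Cross-check via I(X;Y) = H(X) + H(Y) - H(X,Y): computing H(Y) from the column sums and H(X,Y) from the 12 cells in the same way gives H(Y) = 1.84686 bits and H(X,Y) = 3.17301 bits, so
I(X;Y) = 1.54055 + 1.84686 - 3.17301 = 0.2144 bits ✓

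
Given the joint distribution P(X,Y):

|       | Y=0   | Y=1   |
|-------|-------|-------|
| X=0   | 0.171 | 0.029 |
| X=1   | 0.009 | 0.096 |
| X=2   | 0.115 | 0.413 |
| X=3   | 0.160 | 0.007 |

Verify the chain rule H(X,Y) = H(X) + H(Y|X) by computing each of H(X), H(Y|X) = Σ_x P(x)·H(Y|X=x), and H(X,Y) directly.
H(X) = 1.7235 bits, H(Y|X) = 0.6049 bits, H(X,Y) = 2.3284 bits

Marginal of X (row sums):
  P(X=0) = 0.171 + 0.029 = 0.200
  P(X=1) = 0.009 + 0.096 = 0.105
  P(X=2) = 0.115 + 0.413 = 0.528
  P(X=3) = 0.160 + 0.007 = 0.167
H(X) = -[0.200·log₂(0.200) + 0.105·log₂(0.105) + 0.528·log₂(0.528) + 0.167·log₂(0.167)]
  = 0.4644 + 0.3414 + 0.4865 + 0.4312 = 1.7235 bits

H(Y|X) = Σ_x P(x)·H(Y|X=x):
  X=0: P(X=0) = 0.200, P(Y|X=0) = (171/200, 29/200) → H(Y|X=0) = 0.5972
  X=1: P(X=1) = 0.105, P(Y|X=1) = (3/35, 32/35) → H(Y|X=1) = 0.4220
  X=2: P(X=2) = 0.528, P(Y|X=2) = (115/528, 413/528) → H(Y|X=2) = 0.7561
  X=3: P(X=3) = 0.167, P(Y|X=3) = (160/167, 7/167) → H(Y|X=3) = 0.2510
H(Y|X) = 0.200·0.5972 + 0.105·0.4220 + 0.528·0.7561 + 0.167·0.2510 = 0.6049 bits

H(X,Y) = -Σ_{x,y} P(x,y) log₂ P(x,y). Per-cell terms -P(x,y)·log₂P(x,y):
  X=0: 0.4357, 0.1481
  X=1: 0.0612, 0.3246
  X=2: 0.3588, 0.5269
  X=3: 0.4230, 0.0501
Sum of the 8 terms: H(X,Y) = 2.3284 bits

Chain rule check:
  H(X) + H(Y|X) = 1.7235 + 0.6049 = 2.3284 bits
  H(X,Y) = 2.3284 bits
✓ Chain rule verified.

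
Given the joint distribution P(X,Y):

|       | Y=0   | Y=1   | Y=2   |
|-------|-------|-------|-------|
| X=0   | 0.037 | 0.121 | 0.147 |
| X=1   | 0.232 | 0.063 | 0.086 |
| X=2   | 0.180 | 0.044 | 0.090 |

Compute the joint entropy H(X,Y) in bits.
2.9522 bits

H(X,Y) = -Σ_{x,y} P(x,y) log₂ P(x,y). Per-cell terms -P(x,y)·log₂P(x,y):
  X=0: 0.17598, 0.36868, 0.40662
  X=1: 0.48901, 0.25128, 0.30440
  X=2: 0.44531, 0.19828, 0.31265
Sum of the 9 terms: H(X,Y) = 2.9522 bits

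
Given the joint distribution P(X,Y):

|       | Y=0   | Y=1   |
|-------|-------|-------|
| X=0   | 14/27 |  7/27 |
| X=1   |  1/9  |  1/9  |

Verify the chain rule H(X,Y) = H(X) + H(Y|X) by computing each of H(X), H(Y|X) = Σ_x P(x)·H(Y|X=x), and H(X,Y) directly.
H(X) = 0.7642 bits, H(Y|X) = 0.9365 bits, H(X,Y) = 1.7007 bits

Marginal of X (row sums):
  P(X=0) = 14/27 + 7/27 = 7/9
  P(X=1) = 1/9 + 1/9 = 2/9
H(X) = -[(7/9)·log₂(7/9) + (2/9)·log₂(2/9)]
  = 0.281999 + 0.482206 = 0.7642 bits

H(Y|X) = Σ_x P(x)·H(Y|X=x):
  X=0: P(X=0) = 7/9, P(Y|X=0) = (2/3, 1/3) → H(Y|X=0) = 0.918296
  X=1: P(X=1) = 2/9, P(Y|X=1) = (1/2, 1/2) → H(Y|X=1) = 1.000000
H(Y|X) = (7/9)·0.918296 + (2/9)·1.000000 = 0.9365 bits

H(X,Y) = -Σ_{x,y} P(x,y) log₂ P(x,y). Per-cell terms -P(x,y)·log₂P(x,y):
  X=0: 0.491313, 0.504916
  X=1: 0.352214, 0.352214
Sum of the 4 terms: H(X,Y) = 1.7007 bits

Chain rule check:
  H(X) + H(Y|X) = 0.7642 + 0.9365 = 1.7007 bits
  H(X,Y) = 1.7007 bits
✓ Chain rule verified.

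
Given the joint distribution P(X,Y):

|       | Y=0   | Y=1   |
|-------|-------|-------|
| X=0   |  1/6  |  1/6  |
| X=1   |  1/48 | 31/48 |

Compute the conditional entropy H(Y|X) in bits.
0.4671 bits

H(Y|X) = H(X,Y) - H(X)

H(X,Y) = -Σ_{x,y} P(x,y) log₂ P(x,y). Per-cell terms -P(x,y)·log₂P(x,y):
  X=0: 0.4308, 0.4308
  X=1: 0.1164, 0.4074
Sum of the 4 terms: H(X,Y) = 1.3854 bits

Marginal of X (row sums):
  P(X=0) = 1/6 + 1/6 = 1/3
  P(X=1) = 1/48 + 31/48 = 2/3
H(X) = -[(1/3)·log₂(1/3) + (2/3)·log₂(2/3)]
  = 0.5283 + 0.3900 = 0.9183 bits

H(Y|X) = H(X,Y) - H(X) = 1.3854 - 0.9183 = 0.4671 bits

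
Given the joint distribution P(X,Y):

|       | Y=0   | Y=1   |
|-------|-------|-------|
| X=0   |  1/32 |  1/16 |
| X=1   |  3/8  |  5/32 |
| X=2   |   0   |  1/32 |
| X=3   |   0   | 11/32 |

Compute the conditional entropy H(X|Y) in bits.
1.0667 bits

H(X|Y) = H(X,Y) - H(Y)

H(X,Y) = -Σ_{x,y} P(x,y) log₂ P(x,y). Per-cell terms -P(x,y)·log₂P(x,y):
  X=0: 0.15625, 0.25000
  X=1: 0.53064, 0.41845
  X=2: 0.00000, 0.15625
  X=3: 0.00000, 0.52957
  (cells with P = 0 contribute 0)
Sum of the 8 terms: H(X,Y) = 2.0412 bits

Marginal of Y (column sums):
  P(Y=0) = 1/32 + 3/8 + 0 + 0 = 13/32
  P(Y=1) = 1/16 + 5/32 + 1/32 + 11/32 = 19/32
H(Y) = -[(13/32)·log₂(13/32) + (19/32)·log₂(19/32)]
  = 0.52795 + 0.44654 = 0.9745 bits

H(X|Y) = H(X,Y) - H(Y) = 2.0412 - 0.9745 = 1.0667 bits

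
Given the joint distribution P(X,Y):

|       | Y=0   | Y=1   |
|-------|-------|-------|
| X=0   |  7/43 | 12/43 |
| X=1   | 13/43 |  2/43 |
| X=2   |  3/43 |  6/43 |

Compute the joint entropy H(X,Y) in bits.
2.3323 bits

H(X,Y) = -Σ_{x,y} P(x,y) log₂ P(x,y). Per-cell terms -P(x,y)·log₂P(x,y):
  X=0: 0.42633, 0.51385
  X=1: 0.52176, 0.20587
  X=2: 0.26800, 0.39646
Sum of the 6 terms: H(X,Y) = 2.3323 bits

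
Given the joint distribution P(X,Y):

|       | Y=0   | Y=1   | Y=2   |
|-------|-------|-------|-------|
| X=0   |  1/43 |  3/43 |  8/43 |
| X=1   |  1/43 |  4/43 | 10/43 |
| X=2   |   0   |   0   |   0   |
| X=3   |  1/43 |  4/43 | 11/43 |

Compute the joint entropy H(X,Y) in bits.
2.7279 bits

H(X,Y) = -Σ_{x,y} P(x,y) log₂ P(x,y). Per-cell terms -P(x,y)·log₂P(x,y):
  X=0: 0.1262, 0.2680, 0.4514
  X=1: 0.1262, 0.3187, 0.4894
  X=2: 0.0000, 0.0000, 0.0000
  X=3: 0.1262, 0.3187, 0.5031
  (cells with P = 0 contribute 0)
Sum of the 12 terms: H(X,Y) = 2.7279 bits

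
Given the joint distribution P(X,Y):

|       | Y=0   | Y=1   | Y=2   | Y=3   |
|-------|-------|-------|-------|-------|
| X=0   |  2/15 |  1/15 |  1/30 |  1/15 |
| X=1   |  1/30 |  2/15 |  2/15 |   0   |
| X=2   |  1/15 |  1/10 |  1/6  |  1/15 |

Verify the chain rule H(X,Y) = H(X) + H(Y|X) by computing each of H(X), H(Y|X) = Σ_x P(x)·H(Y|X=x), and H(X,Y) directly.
H(X) = 1.5710 bits, H(Y|X) = 1.7238 bits, H(X,Y) = 3.2947 bits

Marginal of X (row sums):
  P(X=0) = 2/15 + 1/15 + 1/30 + 1/15 = 3/10
  P(X=1) = 1/30 + 2/15 + 2/15 + 0 = 3/10
  P(X=2) = 1/15 + 1/10 + 1/6 + 1/15 = 2/5
H(X) = -[(3/10)·log₂(3/10) + (3/10)·log₂(3/10) + (2/5)·log₂(2/5)]
  = 0.521090 + 0.521090 + 0.528771 = 1.5710 bits

H(Y|X) = Σ_x P(x)·H(Y|X=x):
  X=0: P(X=0) = 3/10, P(Y|X=0) = (4/9, 2/9, 1/9, 2/9) → H(Y|X=0) = 1.836592
  X=1: P(X=1) = 3/10, P(Y|X=1) = (1/9, 4/9, 4/9, 0) → H(Y|X=1) = 1.392147
  X=2: P(X=2) = 2/5, P(Y|X=2) = (1/6, 1/4, 5/12, 1/6) → H(Y|X=2) = 1.887919
H(Y|X) = (3/10)·1.836592 + (3/10)·1.392147 + (2/5)·1.887919 = 1.7238 bits

H(X,Y) = -Σ_{x,y} P(x,y) log₂ P(x,y). Per-cell terms -P(x,y)·log₂P(x,y):
  X=0: 0.387585, 0.260459, 0.163563, 0.260459
  X=1: 0.163563, 0.387585, 0.387585, 0.000000
  X=2: 0.260459, 0.332193, 0.430827, 0.260459
  (cells with P = 0 contribute 0)
Sum of the 12 terms: H(X,Y) = 3.2947 bits

Chain rule check:
  H(X) + H(Y|X) = 1.5710 + 1.7238 = 3.2948 bits
  H(X,Y) = 3.2947 bits
✓ Chain rule verified (Δ = 0.0001 is 4-dp rounding noise: each of the three values was rounded independently).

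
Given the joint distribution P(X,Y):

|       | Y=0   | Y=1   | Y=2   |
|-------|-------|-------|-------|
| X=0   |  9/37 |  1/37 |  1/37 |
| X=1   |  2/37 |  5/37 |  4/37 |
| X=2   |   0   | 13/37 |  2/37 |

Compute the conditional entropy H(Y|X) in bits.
0.9315 bits

H(Y|X) = H(X,Y) - H(X)

H(X,Y) = -Σ_{x,y} P(x,y) log₂ P(x,y). Per-cell terms -P(x,y)·log₂P(x,y):
  X=0: 0.496101, 0.140796, 0.140796
  X=1: 0.227538, 0.390206, 0.346968
  X=2: 0.000000, 0.530194, 0.227538
  (cells with P = 0 contribute 0)
Sum of the 9 terms: H(X,Y) = 2.50014 bits

Marginal of X (row sums):
  P(X=0) = 9/37 + 1/37 + 1/37 = 11/37
  P(X=1) = 2/37 + 5/37 + 4/37 = 11/37
  P(X=2) = 0 + 13/37 + 2/37 = 15/37
H(X) = -[(11/37)·log₂(11/37) + (11/37)·log₂(11/37) + (15/37)·log₂(15/37)]
  = 0.520277 + 0.520277 + 0.528066 = 1.56862 bits

H(Y|X) = H(X,Y) - H(X) = 2.50014 - 1.56862 = 0.9315 bits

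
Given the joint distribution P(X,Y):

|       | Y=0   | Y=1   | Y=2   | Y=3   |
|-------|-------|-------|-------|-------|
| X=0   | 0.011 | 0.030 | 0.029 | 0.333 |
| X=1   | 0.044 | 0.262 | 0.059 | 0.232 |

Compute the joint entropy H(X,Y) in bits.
2.3342 bits

H(X,Y) = -Σ_{x,y} P(x,y) log₂ P(x,y). Per-cell terms -P(x,y)·log₂P(x,y):
  X=0: 0.07157, 0.15177, 0.14813, 0.52827
  X=1: 0.19828, 0.50628, 0.24091, 0.48901
Sum of the 8 terms: H(X,Y) = 2.3342 bits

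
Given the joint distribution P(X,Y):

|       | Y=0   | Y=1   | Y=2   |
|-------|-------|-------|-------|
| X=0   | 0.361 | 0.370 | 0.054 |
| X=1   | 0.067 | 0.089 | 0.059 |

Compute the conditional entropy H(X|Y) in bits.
0.7064 bits

H(X|Y) = H(X,Y) - H(Y)

H(X,Y) = -Σ_{x,y} P(x,y) log₂ P(x,y). Per-cell terms -P(x,y)·log₂P(x,y):
  X=0: 0.53064, 0.53073, 0.22739
  X=1: 0.26128, 0.31061, 0.24091
Sum of the 6 terms: H(X,Y) = 2.10156 bits

Marginal of Y (column sums):
  P(Y=0) = 0.361 + 0.067 = 0.428
  P(Y=1) = 0.370 + 0.089 = 0.459
  P(Y=2) = 0.054 + 0.059 = 0.113
H(Y) = -[0.428·log₂(0.428) + 0.459·log₂(0.459) + 0.113·log₂(0.113)]
  = 0.52401 + 0.51566 + 0.35545 = 1.39512 bits

H(X|Y) = H(X,Y) - H(Y) = 2.10156 - 1.39512 = 0.7064 bits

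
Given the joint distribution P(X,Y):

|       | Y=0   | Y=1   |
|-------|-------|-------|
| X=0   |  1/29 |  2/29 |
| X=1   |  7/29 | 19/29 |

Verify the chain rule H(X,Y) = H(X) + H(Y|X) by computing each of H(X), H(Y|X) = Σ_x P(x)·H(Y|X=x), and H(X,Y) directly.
H(X) = 0.4798 bits, H(Y|X) = 0.8484 bits, H(X,Y) = 1.3283 bits

Marginal of X (row sums):
  P(X=0) = 1/29 + 2/29 = 3/29
  P(X=1) = 7/29 + 19/29 = 26/29
H(X) = -[(3/29)·log₂(3/29) + (26/29)·log₂(26/29)]
  = 0.33859 + 0.14124 = 0.4798 bits

H(Y|X) = Σ_x P(x)·H(Y|X=x):
  X=0: P(X=0) = 3/29, P(Y|X=0) = (1/3, 2/3) → H(Y|X=0) = 0.91830
  X=1: P(X=1) = 26/29, P(Y|X=1) = (7/26, 19/26) → H(Y|X=1) = 0.84036
H(Y|X) = (3/29)·0.91830 + (26/29)·0.84036 = 0.8484 bits

H(X,Y) = -Σ_{x,y} P(x,y) log₂ P(x,y). Per-cell terms -P(x,y)·log₂P(x,y):
  X=0: 0.16752, 0.26607
  X=1: 0.49498, 0.39969
Sum of the 4 terms: H(X,Y) = 1.3283 bits

Chain rule check:
  H(X) + H(Y|X) = 0.4798 + 0.8484 = 1.3282 bits
  H(X,Y) = 1.3283 bits
✓ Chain rule verified (Δ = 0.0001 is 4-dp rounding noise: each of the three values was rounded independently).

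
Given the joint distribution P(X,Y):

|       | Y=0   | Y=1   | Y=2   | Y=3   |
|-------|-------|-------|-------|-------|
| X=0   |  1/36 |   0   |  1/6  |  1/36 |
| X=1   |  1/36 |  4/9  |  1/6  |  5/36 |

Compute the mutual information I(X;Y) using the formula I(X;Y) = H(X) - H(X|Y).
0.2670 bits

I(X;Y) = H(X) - H(X|Y)

Marginal of X (row sums):
  P(X=0) = 1/36 + 0 + 1/6 + 1/36 = 2/9
  P(X=1) = 1/36 + 4/9 + 1/6 + 5/36 = 7/9
H(X) = -[(2/9)·log₂(2/9) + (7/9)·log₂(7/9)]
  = 0.4822 + 0.2820 = 0.7642 bits

Marginal of Y (column sums):
  P(Y=0) = 1/36 + 1/36 = 1/18
  P(Y=1) = 0 + 4/9 = 4/9
  P(Y=2) = 1/6 + 1/6 = 1/3
  P(Y=3) = 1/36 + 5/36 = 1/6
H(X|Y) = Σ_y P(y)·H(X|Y=y):
  Y=0: P(Y=0) = 1/18, P(X|Y=0) = (1/2, 1/2) → H(X|Y=0) = 1.0000
  Y=1: P(Y=1) = 4/9, P(X|Y=1) = (0, 1) → H(X|Y=1) = 0.0000
  Y=2: P(Y=2) = 1/3, P(X|Y=2) = (1/2, 1/2) → H(X|Y=2) = 1.0000
  Y=3: P(Y=3) = 1/6, P(X|Y=3) = (1/6, 5/6) → H(X|Y=3) = 0.6500
H(X|Y) = (1/18)·1.0000 + (4/9)·0.0000 + (1/3)·1.0000 + (1/6)·0.6500 = 0.4972 bits

I(X;Y) = H(X) - H(X|Y) = 0.7642 - 0.4972 = 0.2670 bits

Cross-check via I(X;Y) = H(X) + H(Y) - H(X,Y): computing H(Y) from the column sums and H(X,Y) from the 8 cells in the same way gives H(Y) = 1.7108 bits and H(X,Y) = 2.2080 bits, so
I(X;Y) = 0.7642 + 1.7108 - 2.2080 = 0.2670 bits ✓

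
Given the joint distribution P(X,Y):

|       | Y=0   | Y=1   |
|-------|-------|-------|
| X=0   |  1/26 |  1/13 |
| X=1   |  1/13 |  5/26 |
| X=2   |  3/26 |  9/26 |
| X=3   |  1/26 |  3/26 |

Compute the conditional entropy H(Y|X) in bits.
0.8376 bits

H(Y|X) = H(X,Y) - H(X)

H(X,Y) = -Σ_{x,y} P(x,y) log₂ P(x,y). Per-cell terms -P(x,y)·log₂P(x,y):
  X=0: 0.180786, 0.284649
  X=1: 0.284649, 0.457406
  X=2: 0.359478, 0.529794
  X=3: 0.180786, 0.359478
Sum of the 8 terms: H(X,Y) = 2.63703 bits

Marginal of X (row sums):
  P(X=0) = 1/26 + 1/13 = 3/26
  P(X=1) = 1/13 + 5/26 = 7/26
  P(X=2) = 3/26 + 9/26 = 6/13
  P(X=3) = 1/26 + 3/26 = 2/13
H(X) = -[(3/26)·log₂(3/26) + (7/26)·log₂(7/26) + (6/13)·log₂(6/13) + (2/13)·log₂(2/13)]
  = 0.359478 + 0.509677 + 0.514836 + 0.415452 = 1.79944 bits

H(Y|X) = H(X,Y) - H(X) = 2.63703 - 1.79944 = 0.8376 bits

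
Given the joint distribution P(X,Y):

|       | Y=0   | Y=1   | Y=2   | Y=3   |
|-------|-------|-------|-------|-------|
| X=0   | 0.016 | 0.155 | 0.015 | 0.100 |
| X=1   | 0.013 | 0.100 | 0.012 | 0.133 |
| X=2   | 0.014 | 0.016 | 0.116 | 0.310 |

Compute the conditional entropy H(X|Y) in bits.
1.2934 bits

H(X|Y) = H(X,Y) - H(Y)

H(X,Y) = -Σ_{x,y} P(x,y) log₂ P(x,y). Per-cell terms -P(x,y)·log₂P(x,y):
  X=0: 0.09545, 0.41690, 0.09088, 0.33219
  X=1: 0.08145, 0.33219, 0.07657, 0.38710
  X=2: 0.08622, 0.09545, 0.36051, 0.52379
Sum of the 12 terms: H(X,Y) = 2.8787 bits

Marginal of Y (column sums):
  P(Y=0) = 0.016 + 0.013 + 0.014 = 0.043
  P(Y=1) = 0.155 + 0.100 + 0.016 = 0.271
  P(Y=2) = 0.015 + 0.012 + 0.116 = 0.143
  P(Y=3) = 0.100 + 0.133 + 0.310 = 0.543
H(Y) = -[0.043·log₂(0.043) + 0.271·log₂(0.271) + 0.143·log₂(0.143) + 0.543·log₂(0.543)]
  = 0.19520 + 0.51047 + 0.40125 + 0.47837 = 1.5853 bits

H(X|Y) = H(X,Y) - H(Y) = 2.8787 - 1.5853 = 1.2934 bits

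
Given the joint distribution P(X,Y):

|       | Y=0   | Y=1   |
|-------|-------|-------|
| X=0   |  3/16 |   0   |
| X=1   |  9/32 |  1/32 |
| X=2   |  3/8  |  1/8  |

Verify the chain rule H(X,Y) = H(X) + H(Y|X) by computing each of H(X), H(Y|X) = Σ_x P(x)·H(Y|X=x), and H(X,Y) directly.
H(X) = 1.4772 bits, H(Y|X) = 0.5522 bits, H(X,Y) = 2.0294 bits

Marginal of X (row sums):
  P(X=0) = 3/16 + 0 = 3/16
  P(X=1) = 9/32 + 1/32 = 5/16
  P(X=2) = 3/8 + 1/8 = 1/2
H(X) = -[(3/16)·log₂(3/16) + (5/16)·log₂(5/16) + (1/2)·log₂(1/2)]
  = 0.45282 + 0.52440 + 0.50000 = 1.4772 bits

H(Y|X) = Σ_x P(x)·H(Y|X=x):
  X=0: P(X=0) = 3/16, P(Y|X=0) = (1, 0) → H(Y|X=0) = 0.00000
  X=1: P(X=1) = 5/16, P(Y|X=1) = (9/10, 1/10) → H(Y|X=1) = 0.46900
  X=2: P(X=2) = 1/2, P(Y|X=2) = (3/4, 1/4) → H(Y|X=2) = 0.81128
H(Y|X) = (3/16)·0.00000 + (5/16)·0.46900 + (1/2)·0.81128 = 0.5522 bits

H(X,Y) = -Σ_{x,y} P(x,y) log₂ P(x,y). Per-cell terms -P(x,y)·log₂P(x,y):
  X=0: 0.45282, 0.00000
  X=1: 0.51471, 0.15625
  X=2: 0.53064, 0.37500
  (cells with P = 0 contribute 0)
Sum of the 6 terms: H(X,Y) = 2.0294 bits

Chain rule check:
  H(X) + H(Y|X) = 1.4772 + 0.5522 = 2.0294 bits
  H(X,Y) = 2.0294 bits
✓ Chain rule verified.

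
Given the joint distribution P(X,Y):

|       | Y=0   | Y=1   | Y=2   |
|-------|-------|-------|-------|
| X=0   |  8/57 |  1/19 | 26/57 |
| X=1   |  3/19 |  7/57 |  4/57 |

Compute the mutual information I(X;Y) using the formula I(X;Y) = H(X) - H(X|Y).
0.1846 bits

I(X;Y) = H(X) - H(X|Y)

Marginal of X (row sums):
  P(X=0) = 8/57 + 1/19 + 26/57 = 37/57
  P(X=1) = 3/19 + 7/57 + 4/57 = 20/57
H(X) = -[(37/57)·log₂(37/57) + (20/57)·log₂(20/57)]
  = 0.40469 + 0.53016 = 0.93485 bits

Marginal of Y (column sums):
  P(Y=0) = 8/57 + 3/19 = 17/57
  P(Y=1) = 1/19 + 7/57 = 10/57
  P(Y=2) = 26/57 + 4/57 = 10/19
H(X|Y) = Σ_y P(y)·H(X|Y=y):
  Y=0: P(Y=0) = 17/57, P(X|Y=0) = (8/17, 9/17) → H(X|Y=0) = 0.99750
  Y=1: P(Y=1) = 10/57, P(X|Y=1) = (3/10, 7/10) → H(X|Y=1) = 0.88129
  Y=2: P(Y=2) = 10/19, P(X|Y=2) = (13/15, 2/15) → H(X|Y=2) = 0.56651
H(X|Y) = (17/57)·0.99750 + (10/57)·0.88129 + (10/19)·0.56651 = 0.75028 bits

I(X;Y) = H(X) - H(X|Y) = 0.93485 - 0.75028 = 0.1846 bits

Cross-check via I(X;Y) = H(X) + H(Y) - H(X,Y): computing H(Y) from the column sums and H(X,Y) from the 6 cells in the same way gives H(Y) = 1.44845 bits and H(X,Y) = 2.19873 bits, so
I(X;Y) = 0.93485 + 1.44845 - 2.19873 = 0.1846 bits ✓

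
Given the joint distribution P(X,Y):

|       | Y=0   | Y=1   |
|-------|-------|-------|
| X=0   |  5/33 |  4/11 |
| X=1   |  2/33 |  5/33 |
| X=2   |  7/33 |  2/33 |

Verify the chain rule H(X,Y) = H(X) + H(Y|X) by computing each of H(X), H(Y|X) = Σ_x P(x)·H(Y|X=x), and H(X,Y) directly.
H(X) = 1.4787 bits, H(Y|X) = 0.8417 bits, H(X,Y) = 2.3204 bits

Marginal of X (row sums):
  P(X=0) = 5/33 + 4/11 = 17/33
  P(X=1) = 2/33 + 5/33 = 7/33
  P(X=2) = 7/33 + 2/33 = 3/11
H(X) = -[(17/33)·log₂(17/33) + (7/33)·log₂(7/33) + (3/11)·log₂(3/11)]
  = 0.4930 + 0.4745 + 0.5112 = 1.4787 bits

H(Y|X) = Σ_x P(x)·H(Y|X=x):
  X=0: P(X=0) = 17/33, P(Y|X=0) = (5/17, 12/17) → H(Y|X=0) = 0.8740
  X=1: P(X=1) = 7/33, P(Y|X=1) = (2/7, 5/7) → H(Y|X=1) = 0.8631
  X=2: P(X=2) = 3/11, P(Y|X=2) = (7/9, 2/9) → H(Y|X=2) = 0.7642
H(Y|X) = (17/33)·0.8740 + (7/33)·0.8631 + (3/11)·0.7642 = 0.8417 bits

H(X,Y) = -Σ_{x,y} P(x,y) log₂ P(x,y). Per-cell terms -P(x,y)·log₂P(x,y):
  X=0: 0.4125, 0.5307
  X=1: 0.2451, 0.4125
  X=2: 0.4745, 0.2451
Sum of the 6 terms: H(X,Y) = 2.3204 bits

Chain rule check:
  H(X) + H(Y|X) = 1.4787 + 0.8417 = 2.3204 bits
  H(X,Y) = 2.3204 bits
✓ Chain rule verified.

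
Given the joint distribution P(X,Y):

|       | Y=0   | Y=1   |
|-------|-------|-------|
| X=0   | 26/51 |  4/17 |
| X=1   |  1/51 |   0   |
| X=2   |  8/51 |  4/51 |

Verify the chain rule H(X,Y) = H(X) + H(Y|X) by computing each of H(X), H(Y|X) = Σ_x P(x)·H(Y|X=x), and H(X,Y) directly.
H(X) = 0.9187 bits, H(Y|X) = 0.8865 bits, H(X,Y) = 1.8052 bits

Marginal of X (row sums):
  P(X=0) = 26/51 + 4/17 = 38/51
  P(X=1) = 1/51 + 0 = 1/51
  P(X=2) = 8/51 + 4/51 = 4/17
H(X) = -[(38/51)·log₂(38/51) + (1/51)·log₂(1/51) + (4/17)·log₂(4/17)]
  = 0.316292 + 0.111224 + 0.491168 = 0.9187 bits

H(Y|X) = Σ_x P(x)·H(Y|X=x):
  X=0: P(X=0) = 38/51, P(Y|X=0) = (13/19, 6/19) → H(Y|X=0) = 0.899744
  X=1: P(X=1) = 1/51, P(Y|X=1) = (1, 0) → H(Y|X=1) = 0.000000
  X=2: P(X=2) = 4/17, P(Y|X=2) = (2/3, 1/3) → H(Y|X=2) = 0.918296
H(Y|X) = (38/51)·0.899744 + (1/51)·0.000000 + (4/17)·0.918296 = 0.8865 bits

H(X,Y) = -Σ_{x,y} P(x,y) log₂ P(x,y). Per-cell terms -P(x,y)·log₂P(x,y):
  X=0: 0.495522, 0.491168
  X=1: 0.111224, 0.000000
  X=2: 0.419204, 0.288033
  (cells with P = 0 contribute 0)
Sum of the 6 terms: H(X,Y) = 1.8052 bits

Chain rule check:
  H(X) + H(Y|X) = 0.9187 + 0.8865 = 1.8052 bits
  H(X,Y) = 1.8052 bits
✓ Chain rule verified.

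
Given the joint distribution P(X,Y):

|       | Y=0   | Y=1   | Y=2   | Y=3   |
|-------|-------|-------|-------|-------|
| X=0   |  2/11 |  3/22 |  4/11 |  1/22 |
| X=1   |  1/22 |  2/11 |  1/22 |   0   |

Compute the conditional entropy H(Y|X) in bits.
1.5798 bits

H(Y|X) = H(X,Y) - H(X)

H(X,Y) = -Σ_{x,y} P(x,y) log₂ P(x,y). Per-cell terms -P(x,y)·log₂P(x,y):
  X=0: 0.447169, 0.391973, 0.530702, 0.202701
  X=1: 0.202701, 0.447169, 0.202701, 0.000000
  (cells with P = 0 contribute 0)
Sum of the 8 terms: H(X,Y) = 2.42512 bits

Marginal of X (row sums):
  P(X=0) = 2/11 + 3/22 + 4/11 + 1/22 = 8/11
  P(X=1) = 1/22 + 2/11 + 1/22 + 0 = 3/11
H(X) = -[(8/11)·log₂(8/11) + (3/11)·log₂(3/11)]
  = 0.334132 + 0.511219 = 0.84535 bits

H(Y|X) = H(X,Y) - H(X) = 2.42512 - 0.84535 = 1.5798 bits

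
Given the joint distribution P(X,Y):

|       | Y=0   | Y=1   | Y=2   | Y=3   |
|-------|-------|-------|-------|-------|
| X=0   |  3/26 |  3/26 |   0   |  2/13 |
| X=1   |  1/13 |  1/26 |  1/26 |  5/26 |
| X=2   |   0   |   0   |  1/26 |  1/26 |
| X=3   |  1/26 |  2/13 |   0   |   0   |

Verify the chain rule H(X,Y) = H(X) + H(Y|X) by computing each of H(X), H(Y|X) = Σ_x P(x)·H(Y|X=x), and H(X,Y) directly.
H(X) = 1.8020 bits, H(Y|X) = 1.3938 bits, H(X,Y) = 3.1958 bits

Marginal of X (row sums):
  P(X=0) = 3/26 + 3/26 + 0 + 2/13 = 5/13
  P(X=1) = 1/13 + 1/26 + 1/26 + 5/26 = 9/26
  P(X=2) = 0 + 0 + 1/26 + 1/26 = 1/13
  P(X=3) = 1/26 + 2/13 + 0 + 0 = 5/26
H(X) = -[(5/13)·log₂(5/13) + (9/26)·log₂(9/26) + (1/13)·log₂(1/13) + (5/26)·log₂(5/26)]
  = 0.530197 + 0.529794 + 0.284649 + 0.457406 = 1.8020 bits

H(Y|X) = Σ_x P(x)·H(Y|X=x):
  X=0: P(X=0) = 5/13, P(Y|X=0) = (3/10, 3/10, 0, 2/5) → H(Y|X=0) = 1.570951
  X=1: P(X=1) = 9/26, P(Y|X=1) = (2/9, 1/9, 1/9, 5/9) → H(Y|X=1) = 1.657743
  X=2: P(X=2) = 1/13, P(Y|X=2) = (0, 0, 1/2, 1/2) → H(Y|X=2) = 1.000000
  X=3: P(X=3) = 5/26, P(Y|X=3) = (1/5, 4/5, 0, 0) → H(Y|X=3) = 0.721928
H(Y|X) = (5/13)·1.570951 + (9/26)·1.657743 + (1/13)·1.000000 + (5/26)·0.721928 = 1.3938 bits

H(X,Y) = -Σ_{x,y} P(x,y) log₂ P(x,y). Per-cell terms -P(x,y)·log₂P(x,y):
  X=0: 0.359478, 0.359478, 0.000000, 0.415452
  X=1: 0.284649, 0.180786, 0.180786, 0.457406
  X=2: 0.000000, 0.000000, 0.180786, 0.180786
  X=3: 0.180786, 0.415452, 0.000000, 0.000000
  (cells with P = 0 contribute 0)
Sum of the 16 terms: H(X,Y) = 3.1958 bits

Chain rule check:
  H(X) + H(Y|X) = 1.8020 + 1.3938 = 3.1958 bits
  H(X,Y) = 3.1958 bits
✓ Chain rule verified.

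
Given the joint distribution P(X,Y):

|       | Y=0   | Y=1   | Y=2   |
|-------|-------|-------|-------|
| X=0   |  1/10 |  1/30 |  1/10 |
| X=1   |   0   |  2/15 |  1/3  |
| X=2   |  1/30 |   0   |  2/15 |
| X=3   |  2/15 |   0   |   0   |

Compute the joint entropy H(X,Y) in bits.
2.6826 bits

H(X,Y) = -Σ_{x,y} P(x,y) log₂ P(x,y). Per-cell terms -P(x,y)·log₂P(x,y):
  X=0: 0.33219, 0.16356, 0.33219
  X=1: 0.00000, 0.38759, 0.52832
  X=2: 0.16356, 0.00000, 0.38759
  X=3: 0.38759, 0.00000, 0.00000
  (cells with P = 0 contribute 0)
Sum of the 12 terms: H(X,Y) = 2.6826 bits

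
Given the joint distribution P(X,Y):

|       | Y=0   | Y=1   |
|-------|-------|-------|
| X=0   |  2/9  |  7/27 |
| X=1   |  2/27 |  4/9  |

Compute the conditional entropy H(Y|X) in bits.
0.7862 bits

H(Y|X) = H(X,Y) - H(X)

H(X,Y) = -Σ_{x,y} P(x,y) log₂ P(x,y). Per-cell terms -P(x,y)·log₂P(x,y):
  X=0: 0.4822, 0.5049
  X=1: 0.2781, 0.5200
Sum of the 4 terms: H(X,Y) = 1.7852 bits

Marginal of X (row sums):
  P(X=0) = 2/9 + 7/27 = 13/27
  P(X=1) = 2/27 + 4/9 = 14/27
H(X) = -[(13/27)·log₂(13/27) + (14/27)·log₂(14/27)]
  = 0.5077 + 0.4913 = 0.9990 bits

H(Y|X) = H(X,Y) - H(X) = 1.7852 - 0.9990 = 0.7862 bits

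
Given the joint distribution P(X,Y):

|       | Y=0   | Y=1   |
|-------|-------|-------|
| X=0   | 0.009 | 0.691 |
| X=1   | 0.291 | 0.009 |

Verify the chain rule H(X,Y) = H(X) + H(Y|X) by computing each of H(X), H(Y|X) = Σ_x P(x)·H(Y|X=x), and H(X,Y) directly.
H(X) = 0.8813 bits, H(Y|X) = 0.1277 bits, H(X,Y) = 1.0090 bits

Marginal of X (row sums):
  P(X=0) = 0.009 + 0.691 = 0.700
  P(X=1) = 0.291 + 0.009 = 0.300
H(X) = -[0.700·log₂(0.700) + 0.300·log₂(0.300)]
  = 0.360201 + 0.521090 = 0.8813 bits

H(Y|X) = Σ_x P(x)·H(Y|X=x):
  X=0: P(X=0) = 0.700, P(Y|X=0) = (9/700, 691/700) → H(Y|X=0) = 0.099189
  X=1: P(X=1) = 0.300, P(Y|X=1) = (97/100, 3/100) → H(Y|X=1) = 0.194392
H(Y|X) = 0.700·0.099189 + 0.300·0.194392 = 0.1277 bits

H(X,Y) = -Σ_{x,y} P(x,y) log₂ P(x,y). Per-cell terms -P(x,y)·log₂P(x,y):
  X=0: 0.061163, 0.368470
  X=1: 0.518245, 0.061163
Sum of the 4 terms: H(X,Y) = 1.0090 bits

Chain rule check:
  H(X) + H(Y|X) = 0.8813 + 0.1277 = 1.0090 bits
  H(X,Y) = 1.0090 bits
✓ Chain rule verified.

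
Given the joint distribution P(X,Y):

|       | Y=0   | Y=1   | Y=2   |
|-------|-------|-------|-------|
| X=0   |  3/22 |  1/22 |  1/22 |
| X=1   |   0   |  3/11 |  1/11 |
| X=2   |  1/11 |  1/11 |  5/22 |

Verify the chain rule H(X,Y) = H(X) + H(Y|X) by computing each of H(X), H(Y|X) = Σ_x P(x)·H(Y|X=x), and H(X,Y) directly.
H(X) = 1.5440 bits, H(Y|X) = 1.1938 bits, H(X,Y) = 2.7379 bits

Marginal of X (row sums):
  P(X=0) = 3/22 + 1/22 + 1/22 = 5/22
  P(X=1) = 0 + 3/11 + 1/11 = 4/11
  P(X=2) = 1/11 + 1/11 + 5/22 = 9/22
H(X) = -[(5/22)·log₂(5/22) + (4/11)·log₂(4/11) + (9/22)·log₂(9/22)]
  = 0.48580 + 0.53070 + 0.52753 = 1.5440 bits

H(Y|X) = Σ_x P(x)·H(Y|X=x):
  X=0: P(X=0) = 5/22, P(Y|X=0) = (3/5, 1/5, 1/5) → H(Y|X=0) = 1.37095
  X=1: P(X=1) = 4/11, P(Y|X=1) = (0, 3/4, 1/4) → H(Y|X=1) = 0.81128
  X=2: P(X=2) = 9/22, P(Y|X=2) = (2/9, 2/9, 5/9) → H(Y|X=2) = 1.43552
H(Y|X) = (5/22)·1.37095 + (4/11)·0.81128 + (9/22)·1.43552 = 1.1938 bits

H(X,Y) = -Σ_{x,y} P(x,y) log₂ P(x,y). Per-cell terms -P(x,y)·log₂P(x,y):
  X=0: 0.39197, 0.20270, 0.20270
  X=1: 0.00000, 0.51122, 0.31449
  X=2: 0.31449, 0.31449, 0.48580
  (cells with P = 0 contribute 0)
Sum of the 9 terms: H(X,Y) = 2.7379 bits

Chain rule check:
  H(X) + H(Y|X) = 1.5440 + 1.1938 = 2.7378 bits
  H(X,Y) = 2.7379 bits
✓ Chain rule verified (Δ = 0.0001 is 4-dp rounding noise: each of the three values was rounded independently).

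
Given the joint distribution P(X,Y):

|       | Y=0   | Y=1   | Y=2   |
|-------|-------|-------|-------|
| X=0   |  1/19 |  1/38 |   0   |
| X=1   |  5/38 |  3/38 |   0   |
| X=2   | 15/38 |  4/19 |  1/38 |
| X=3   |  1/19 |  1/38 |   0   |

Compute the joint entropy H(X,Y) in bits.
2.5382 bits

H(X,Y) = -Σ_{x,y} P(x,y) log₂ P(x,y). Per-cell terms -P(x,y)·log₂P(x,y):
  X=0: 0.223575, 0.138103, 0.000000
  X=1: 0.385000, 0.289181, 0.000000
  X=2: 0.529357, 0.473248, 0.138103
  X=3: 0.223575, 0.138103, 0.000000
  (cells with P = 0 contribute 0)
Sum of the 12 terms: H(X,Y) = 2.5382 bits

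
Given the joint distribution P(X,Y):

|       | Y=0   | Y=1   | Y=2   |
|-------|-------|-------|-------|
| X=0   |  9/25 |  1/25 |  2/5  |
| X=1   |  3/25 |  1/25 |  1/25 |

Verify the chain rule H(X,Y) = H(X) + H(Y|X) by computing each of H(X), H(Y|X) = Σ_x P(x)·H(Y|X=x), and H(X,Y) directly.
H(X) = 0.7219 bits, H(Y|X) = 1.2618 bits, H(X,Y) = 1.9837 bits

Marginal of X (row sums):
  P(X=0) = 9/25 + 1/25 + 2/5 = 4/5
  P(X=1) = 3/25 + 1/25 + 1/25 = 1/5
H(X) = -[(4/5)·log₂(4/5) + (1/5)·log₂(1/5)]
  = 0.25754 + 0.46439 = 0.7219 bits

H(Y|X) = Σ_x P(x)·H(Y|X=x):
  X=0: P(X=0) = 4/5, P(Y|X=0) = (9/20, 1/20, 1/2) → H(Y|X=0) = 1.23450
  X=1: P(X=1) = 1/5, P(Y|X=1) = (3/5, 1/5, 1/5) → H(Y|X=1) = 1.37095
H(Y|X) = (4/5)·1.23450 + (1/5)·1.37095 = 1.2618 bits

H(X,Y) = -Σ_{x,y} P(x,y) log₂ P(x,y). Per-cell terms -P(x,y)·log₂P(x,y):
  X=0: 0.53062, 0.18575, 0.52877
  X=1: 0.36707, 0.18575, 0.18575
Sum of the 6 terms: H(X,Y) = 1.9837 bits

Chain rule check:
  H(X) + H(Y|X) = 0.7219 + 1.2618 = 1.9837 bits
  H(X,Y) = 1.9837 bits
✓ Chain rule verified.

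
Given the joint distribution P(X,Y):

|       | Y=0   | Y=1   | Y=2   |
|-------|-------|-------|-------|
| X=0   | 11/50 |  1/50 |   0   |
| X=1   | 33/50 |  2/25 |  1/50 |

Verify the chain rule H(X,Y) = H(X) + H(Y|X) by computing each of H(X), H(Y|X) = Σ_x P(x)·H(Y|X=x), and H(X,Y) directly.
H(X) = 0.7950 bits, H(Y|X) = 0.5984 bits, H(X,Y) = 1.3935 bits

Marginal of X (row sums):
  P(X=0) = 11/50 + 1/50 + 0 = 6/25
  P(X=1) = 33/50 + 2/25 + 1/50 = 19/25
H(X) = -[(6/25)·log₂(6/25) + (19/25)·log₂(19/25)]
  = 0.4941 + 0.3009 = 0.7950 bits

H(Y|X) = Σ_x P(x)·H(Y|X=x):
  X=0: P(X=0) = 6/25, P(Y|X=0) = (11/12, 1/12, 0) → H(Y|X=0) = 0.4138
  X=1: P(X=1) = 19/25, P(Y|X=1) = (33/38, 2/19, 1/38) → H(Y|X=1) = 0.6567
H(Y|X) = (6/25)·0.4138 + (19/25)·0.6567 = 0.5984 bits

H(X,Y) = -Σ_{x,y} P(x,y) log₂ P(x,y). Per-cell terms -P(x,y)·log₂P(x,y):
  X=0: 0.4806, 0.1129, 0.0000
  X=1: 0.3956, 0.2915, 0.1129
  (cells with P = 0 contribute 0)
Sum of the 6 terms: H(X,Y) = 1.3935 bits

Chain rule check:
  H(X) + H(Y|X) = 0.7950 + 0.5984 = 1.3934 bits
  H(X,Y) = 1.3935 bits
✓ Chain rule verified (Δ = 0.0001 is 4-dp rounding noise: each of the three values was rounded independently).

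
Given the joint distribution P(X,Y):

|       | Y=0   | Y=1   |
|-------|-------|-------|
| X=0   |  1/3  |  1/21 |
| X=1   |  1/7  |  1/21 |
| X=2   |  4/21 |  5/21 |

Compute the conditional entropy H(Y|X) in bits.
0.7863 bits

H(Y|X) = H(X,Y) - H(X)

H(X,Y) = -Σ_{x,y} P(x,y) log₂ P(x,y). Per-cell terms -P(x,y)·log₂P(x,y):
  X=0: 0.52832, 0.20916
  X=1: 0.40105, 0.20916
  X=2: 0.45568, 0.49295
Sum of the 6 terms: H(X,Y) = 2.2963 bits

Marginal of X (row sums):
  P(X=0) = 1/3 + 1/21 = 8/21
  P(X=1) = 1/7 + 1/21 = 4/21
  P(X=2) = 4/21 + 5/21 = 3/7
H(X) = -[(8/21)·log₂(8/21) + (4/21)·log₂(4/21) + (3/7)·log₂(3/7)]
  = 0.53041 + 0.45568 + 0.52388 = 1.5100 bits

H(Y|X) = H(X,Y) - H(X) = 2.2963 - 1.5100 = 0.7863 bits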